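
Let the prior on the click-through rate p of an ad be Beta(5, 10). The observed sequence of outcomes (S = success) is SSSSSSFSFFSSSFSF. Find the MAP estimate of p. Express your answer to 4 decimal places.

Prior: Beta(5, 10).
Data: 11 successes in 16 trials (from the sequence). The binomial likelihood contributes p^11(1−p)^5, so the posterior is Beta(5+11, 10+5) = Beta(16, 15).
For Beta(a, b) with a, b > 1 the mode is (a−1)/(a+b−2) = 15/29 ≈ 0.5172.

p̂_MAP = 0.5172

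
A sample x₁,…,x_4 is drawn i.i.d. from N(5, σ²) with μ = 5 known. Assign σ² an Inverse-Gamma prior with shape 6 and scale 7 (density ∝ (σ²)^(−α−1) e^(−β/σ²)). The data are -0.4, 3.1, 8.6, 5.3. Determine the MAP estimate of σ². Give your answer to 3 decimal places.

Sum of squared deviations about the known mean: SS = (-0.4−5)² + (3.1−5)² + (8.6−5)² + (5.3−5)² = 45.82.
The Normal likelihood contributes (σ²)^(−n/2) exp(−SS/(2σ²)), so the posterior is Inverse-Gamma(α + n/2, β + SS/2) = Inverse-Gamma(8, 29.91).
The mode of Inverse-Gamma(a, b) is b/(a+1) = 29.91/9 ≈ 3.323.

σ̂²_MAP = 3.323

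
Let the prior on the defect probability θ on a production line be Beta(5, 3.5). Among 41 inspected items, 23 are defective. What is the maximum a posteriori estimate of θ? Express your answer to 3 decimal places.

θ̂_MAP = 0.568

Prior: Beta(5, 3.5).
Data: 23 successes in 41 trials. The binomial likelihood contributes θ^23(1−θ)^18, so the posterior is Beta(5+23, 3.5+18) = Beta(28, 21.5).
For Beta(a, b) with a, b > 1 the mode is (a−1)/(a+b−2) = 27/47.5 ≈ 0.568.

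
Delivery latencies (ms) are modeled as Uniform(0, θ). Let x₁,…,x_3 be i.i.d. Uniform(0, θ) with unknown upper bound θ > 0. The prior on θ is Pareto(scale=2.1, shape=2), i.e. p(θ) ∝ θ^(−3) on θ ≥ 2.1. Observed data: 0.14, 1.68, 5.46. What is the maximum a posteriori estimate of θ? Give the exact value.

θ̂_MAP = 5.46

The Uniform(0, θ) likelihood is θ^(−n) for θ ≥ max(xᵢ), zero otherwise. Here max(xᵢ) = 5.46.
Posterior ∝ θ^(−3) · θ^(−3) = θ^(−6) on θ ≥ max(2.1, 5.46) = 5.46.
This density is strictly decreasing in θ, so the posterior mode lies at the lower boundary of the support.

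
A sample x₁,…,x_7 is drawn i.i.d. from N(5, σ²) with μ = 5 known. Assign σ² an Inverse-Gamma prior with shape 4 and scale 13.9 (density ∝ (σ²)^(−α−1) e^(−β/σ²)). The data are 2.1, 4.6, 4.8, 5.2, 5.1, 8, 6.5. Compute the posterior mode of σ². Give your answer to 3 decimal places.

σ̂²_MAP = 2.806

Sum of squared deviations about the known mean: SS = (2.1−5)² + (4.6−5)² + (4.8−5)² + (5.2−5)² + (5.1−5)² + (8−5)² + (6.5−5)² = 19.91.
The Normal likelihood contributes (σ²)^(−n/2) exp(−SS/(2σ²)), so the posterior is Inverse-Gamma(α + n/2, β + SS/2) = Inverse-Gamma(7.5, 23.855).
The mode of Inverse-Gamma(a, b) is b/(a+1) = 23.855/8.5 ≈ 2.806.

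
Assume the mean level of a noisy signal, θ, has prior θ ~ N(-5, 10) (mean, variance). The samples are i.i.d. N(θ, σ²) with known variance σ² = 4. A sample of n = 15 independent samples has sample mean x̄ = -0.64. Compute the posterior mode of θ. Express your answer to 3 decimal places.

θ̂_MAP = -0.753

n = 15, x̄ = -0.64.
For a Normal prior and Normal likelihood with known variance, the posterior is Normal; its mode equals its mean, the precision-weighted average.
Prior precision 1/σ₀² = 1/10 = 0.1; data precision n/σ² = 15/4 = 3.75.
θ̂ = (0.1·(-5) + 3.75·(-0.64)) / (0.1 + 3.75) = (-2.9)/3.85 = -58/77 ≈ -0.753.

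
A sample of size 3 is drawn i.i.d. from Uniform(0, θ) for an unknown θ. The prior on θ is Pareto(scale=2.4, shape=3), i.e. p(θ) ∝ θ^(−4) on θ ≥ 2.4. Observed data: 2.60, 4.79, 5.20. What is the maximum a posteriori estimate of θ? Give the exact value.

θ̂_MAP = 5.20

The Uniform(0, θ) likelihood is θ^(−n) for θ ≥ max(xᵢ), zero otherwise. Here max(xᵢ) = 5.20.
Posterior ∝ θ^(−4) · θ^(−3) = θ^(−7) on θ ≥ max(2.4, 5.20) = 5.20.
This density is strictly decreasing in θ, so the posterior mode lies at the lower boundary of the support.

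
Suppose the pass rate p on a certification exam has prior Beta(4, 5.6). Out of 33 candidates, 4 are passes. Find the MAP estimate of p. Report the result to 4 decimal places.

p̂_MAP = 0.1724

Prior: Beta(4, 5.6).
Data: 4 successes in 33 trials. The binomial likelihood contributes p^4(1−p)^29, so the posterior is Beta(4+4, 5.6+29) = Beta(8, 34.6).
For Beta(a, b) with a, b > 1 the mode is (a−1)/(a+b−2) = 7/40.6 ≈ 0.1724.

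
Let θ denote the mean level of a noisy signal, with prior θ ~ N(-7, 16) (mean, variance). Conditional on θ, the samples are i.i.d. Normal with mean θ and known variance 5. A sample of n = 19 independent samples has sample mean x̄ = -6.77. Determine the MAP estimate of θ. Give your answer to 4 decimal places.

θ̂_MAP = -6.7737

n = 19, x̄ = -6.77.
For a Normal prior and Normal likelihood with known variance, the posterior is Normal; its mode equals its mean, the precision-weighted average.
Prior precision 1/σ₀² = 1/16 = 0.0625; data precision n/σ² = 19/5 = 3.8.
θ̂ = (0.0625·(-7) + 3.8·(-6.77)) / (0.0625 + 3.8) = (-26.1635)/3.8625 = -52327/7725 ≈ -6.7737.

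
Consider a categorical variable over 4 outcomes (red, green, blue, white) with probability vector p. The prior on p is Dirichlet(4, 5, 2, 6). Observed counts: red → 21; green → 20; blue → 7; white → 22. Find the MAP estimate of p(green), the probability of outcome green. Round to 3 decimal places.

MAP estimate of p(green) = 0.289

The posterior is Dirichlet(αᵢ + nᵢ) = Dirichlet(25, 25, 9, 28).
For a Dirichlet(a₁,…,a_K) with all aᵢ > 1, the mode has j-th component (aⱼ − 1)/(Σaᵢ − K).
Here Σaᵢ = 87 and K = 4, so p(green) = (25 − 1)/(87 − 4) = 24/83 ≈ 0.289.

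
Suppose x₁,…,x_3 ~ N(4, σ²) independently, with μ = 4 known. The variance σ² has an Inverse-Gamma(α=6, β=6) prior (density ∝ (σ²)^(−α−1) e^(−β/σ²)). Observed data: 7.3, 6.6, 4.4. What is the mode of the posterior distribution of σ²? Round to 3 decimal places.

σ̂²_MAP = 1.754

Sum of squared deviations about the known mean: SS = (7.3−4)² + (6.6−4)² + (4.4−4)² = 17.81.
The Normal likelihood contributes (σ²)^(−n/2) exp(−SS/(2σ²)), so the posterior is Inverse-Gamma(α + n/2, β + SS/2) = Inverse-Gamma(7.5, 14.905).
The mode of Inverse-Gamma(a, b) is b/(a+1) = 14.905/8.5 ≈ 1.754.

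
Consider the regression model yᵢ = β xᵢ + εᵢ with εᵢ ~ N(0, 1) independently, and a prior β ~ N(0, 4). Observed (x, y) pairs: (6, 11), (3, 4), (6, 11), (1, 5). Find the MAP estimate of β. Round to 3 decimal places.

β̂_MAP = 1.812

log p(β | y) = −Σ(yᵢ − βxᵢ)²/(2·1) − β²/(2·4) + const.
Setting the derivative to zero: Σxᵢ(yᵢ − βxᵢ)/1 − β/4 = 0, so β = Σxᵢyᵢ / (Σxᵢ² + σ²/τ²).
Σxᵢyᵢ = 6·11 + 3·4 + 6·11 + 1·5 = 149; Σxᵢ² = 82; σ²/τ² = 0.25.
β̂_MAP = 149 / (82 + 0.25) = 149/82.25 ≈ 1.812.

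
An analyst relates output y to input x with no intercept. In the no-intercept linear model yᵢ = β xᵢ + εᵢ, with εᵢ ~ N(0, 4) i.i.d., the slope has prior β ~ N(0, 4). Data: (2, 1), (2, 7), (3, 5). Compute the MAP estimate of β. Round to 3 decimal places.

log p(β | y) = −Σ(yᵢ − βxᵢ)²/(2·4) − β²/(2·4) + const.
Setting the derivative to zero: Σxᵢ(yᵢ − βxᵢ)/4 − β/4 = 0, so β = Σxᵢyᵢ / (Σxᵢ² + σ²/τ²).
Σxᵢyᵢ = 2·1 + 2·7 + 3·5 = 31; Σxᵢ² = 17; σ²/τ² = 1.
β̂_MAP = 31 / (17 + 1) = 31/18 ≈ 1.722.

β̂_MAP = 1.722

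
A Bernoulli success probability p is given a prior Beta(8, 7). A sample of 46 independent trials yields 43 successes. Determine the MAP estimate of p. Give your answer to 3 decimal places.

p̂_MAP = 0.847

Prior: Beta(8, 7).
Data: 43 successes in 46 trials. The binomial likelihood contributes p^43(1−p)^3, so the posterior is Beta(8+43, 7+3) = Beta(51, 10).
For Beta(a, b) with a, b > 1 the mode is (a−1)/(a+b−2) = 50/59 ≈ 0.847.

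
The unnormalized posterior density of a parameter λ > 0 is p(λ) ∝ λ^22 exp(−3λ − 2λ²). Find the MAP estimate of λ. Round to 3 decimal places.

λ̂_MAP = 2.000

ℓ'(λ) = 22/λ − 3 − 4λ. Setting this to zero and multiplying by λ: 4λ² + 3λ − 22 = 0.
λ = (−3 + √(3² + 4·4·22)) / (2·4) = (−3 + √361) / 8 = (−3 + 19)/8 = 2.
ℓ''(λ) = −22/λ² − 4 < 0, confirming a maximum.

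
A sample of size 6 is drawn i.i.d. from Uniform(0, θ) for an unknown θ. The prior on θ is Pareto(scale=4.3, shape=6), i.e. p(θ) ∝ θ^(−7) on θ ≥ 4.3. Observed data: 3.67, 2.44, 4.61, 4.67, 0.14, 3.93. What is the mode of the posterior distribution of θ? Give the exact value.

θ̂_MAP = 4.67

The Uniform(0, θ) likelihood is θ^(−n) for θ ≥ max(xᵢ), zero otherwise. Here max(xᵢ) = 4.67.
Posterior ∝ θ^(−7) · θ^(−6) = θ^(−13) on θ ≥ max(4.3, 4.67) = 4.67.
This density is strictly decreasing in θ, so the posterior mode lies at the lower boundary of the support.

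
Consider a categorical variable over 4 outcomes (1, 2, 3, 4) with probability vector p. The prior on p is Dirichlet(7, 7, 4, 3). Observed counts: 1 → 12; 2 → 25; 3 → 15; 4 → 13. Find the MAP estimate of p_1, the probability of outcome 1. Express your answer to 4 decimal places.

MAP estimate: 0.2195

The posterior is Dirichlet(αᵢ + nᵢ) = Dirichlet(19, 32, 19, 16).
For a Dirichlet(a₁,…,a_K) with all aᵢ > 1, the mode has j-th component (aⱼ − 1)/(Σaᵢ − K).
Here Σaᵢ = 86 and K = 4, so p_1 = (19 − 1)/(86 − 4) = 18/82 ≈ 0.2195.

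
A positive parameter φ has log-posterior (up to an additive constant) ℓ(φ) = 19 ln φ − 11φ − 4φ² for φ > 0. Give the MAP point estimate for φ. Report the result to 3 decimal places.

ℓ'(φ) = 19/φ − 11 − 8φ. Setting this to zero and multiplying by φ: 8φ² + 11φ − 19 = 0.
φ = (−11 + √(11² + 4·8·19)) / (2·8) = (−11 + √729) / 16 = (−11 + 27)/16 = 1.
ℓ''(φ) = −19/φ² − 8 < 0, confirming a maximum.

φ̂_MAP = 1.000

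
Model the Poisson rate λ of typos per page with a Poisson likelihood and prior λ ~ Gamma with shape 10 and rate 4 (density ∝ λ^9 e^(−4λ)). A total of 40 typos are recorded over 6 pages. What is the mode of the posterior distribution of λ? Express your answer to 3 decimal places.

Σxᵢ = 40, n = 6.
Posterior ∝ λ^9e^(−4λ) · λ^40e^(−6λ) = λ^49e^(−10λ), i.e. Gamma(shape=50, rate=10).
The mode of a Gamma(a, b) with a ≥ 1 (shape–rate) is (a−1)/b = 49/10 ≈ 4.900.

λ̂_MAP = 4.900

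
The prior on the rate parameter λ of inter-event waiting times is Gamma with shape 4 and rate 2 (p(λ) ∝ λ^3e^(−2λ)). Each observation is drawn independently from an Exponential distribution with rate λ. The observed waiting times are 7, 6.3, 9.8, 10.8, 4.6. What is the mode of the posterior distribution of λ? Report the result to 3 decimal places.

The Exponential(rate=λ) likelihood is ∝ λ^n e^(−λΣtᵢ). Here n = 5 and Σtᵢ = 7 + 6.3 + 9.8 + 10.8 + 4.6 = 38.5.
Posterior ∝ λ^3e^(−2λ) · λ^5e^(−38.5λ) = λ^8e^(−40.5λ), i.e. Gamma(9, 40.5).
Mode = (a−1)/b = 8/40.5 ≈ 0.198.

λ̂_MAP = 0.198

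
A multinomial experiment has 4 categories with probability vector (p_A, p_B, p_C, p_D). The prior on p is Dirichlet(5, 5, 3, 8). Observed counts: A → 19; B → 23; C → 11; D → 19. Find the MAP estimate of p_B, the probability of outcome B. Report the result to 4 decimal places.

The posterior is Dirichlet(αᵢ + nᵢ) = Dirichlet(24, 28, 14, 27).
For a Dirichlet(a₁,…,a_K) with all aᵢ > 1, the mode has j-th component (aⱼ − 1)/(Σaᵢ − K).
Here Σaᵢ = 93 and K = 4, so p_B = (28 − 1)/(93 − 4) = 27/89 ≈ 0.3034.

MAP estimate of p_B = 0.3034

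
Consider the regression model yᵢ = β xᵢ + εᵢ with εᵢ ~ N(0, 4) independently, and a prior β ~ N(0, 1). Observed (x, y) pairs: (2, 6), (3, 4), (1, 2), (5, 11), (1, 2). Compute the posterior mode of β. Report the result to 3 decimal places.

β̂_MAP = 1.886

log p(β | y) = −Σ(yᵢ − βxᵢ)²/(2·4) − β²/(2·1) + const.
Setting the derivative to zero: Σxᵢ(yᵢ − βxᵢ)/4 − β/1 = 0, so β = Σxᵢyᵢ / (Σxᵢ² + σ²/τ²).
Σxᵢyᵢ = 2·6 + 3·4 + 1·2 + 5·11 + 1·2 = 83; Σxᵢ² = 40; σ²/τ² = 4.
β̂_MAP = 83 / (40 + 4) = 83/44 ≈ 1.886.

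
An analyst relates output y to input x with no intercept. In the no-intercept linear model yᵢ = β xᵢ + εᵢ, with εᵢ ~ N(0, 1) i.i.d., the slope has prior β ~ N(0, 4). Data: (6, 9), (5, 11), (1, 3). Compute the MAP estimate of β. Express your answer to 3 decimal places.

log p(β | y) = −Σ(yᵢ − βxᵢ)²/(2·1) − β²/(2·4) + const.
Setting the derivative to zero: Σxᵢ(yᵢ − βxᵢ)/1 − β/4 = 0, so β = Σxᵢyᵢ / (Σxᵢ² + σ²/τ²).
Σxᵢyᵢ = 6·9 + 5·11 + 1·3 = 112; Σxᵢ² = 62; σ²/τ² = 0.25.
β̂_MAP = 112 / (62 + 0.25) = 112/62.25 ≈ 1.799.

β̂_MAP = 1.799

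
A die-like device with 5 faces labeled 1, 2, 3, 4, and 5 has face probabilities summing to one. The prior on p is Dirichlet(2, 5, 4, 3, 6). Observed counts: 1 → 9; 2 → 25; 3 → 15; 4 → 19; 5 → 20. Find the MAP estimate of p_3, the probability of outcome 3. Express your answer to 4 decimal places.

MAP estimate: 0.1748

The posterior is Dirichlet(αᵢ + nᵢ) = Dirichlet(11, 30, 19, 22, 26).
For a Dirichlet(a₁,…,a_K) with all aᵢ > 1, the mode has j-th component (aⱼ − 1)/(Σaᵢ − K).
Here Σaᵢ = 108 and K = 5, so p_3 = (19 − 1)/(108 − 5) = 18/103 ≈ 0.1748.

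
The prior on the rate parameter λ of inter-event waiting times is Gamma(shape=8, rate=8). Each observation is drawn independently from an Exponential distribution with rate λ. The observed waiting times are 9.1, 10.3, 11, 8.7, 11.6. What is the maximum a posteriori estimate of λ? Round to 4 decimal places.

λ̂_MAP = 0.2044

The Exponential(rate=λ) likelihood is ∝ λ^n e^(−λΣtᵢ). Here n = 5 and Σtᵢ = 9.1 + 10.3 + 11 + 8.7 + 11.6 = 50.7.
Posterior ∝ λ^7e^(−8λ) · λ^5e^(−50.7λ) = λ^12e^(−58.7λ), i.e. Gamma(13, 58.7).
Mode = (a−1)/b = 12/58.7 ≈ 0.2044.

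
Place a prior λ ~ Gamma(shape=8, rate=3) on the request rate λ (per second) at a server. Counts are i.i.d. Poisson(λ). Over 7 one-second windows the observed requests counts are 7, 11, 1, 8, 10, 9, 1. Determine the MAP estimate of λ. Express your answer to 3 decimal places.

Σxᵢ = 7+11+1+8+10+9+1 = 47, with n = 7.
Posterior ∝ λ^7e^(−3λ) · λ^47e^(−7λ) = λ^54e^(−10λ), i.e. Gamma(shape=55, rate=10).
The mode of a Gamma(a, b) with a ≥ 1 (shape–rate) is (a−1)/b = 54/10 ≈ 5.400.

λ̂_MAP = 5.400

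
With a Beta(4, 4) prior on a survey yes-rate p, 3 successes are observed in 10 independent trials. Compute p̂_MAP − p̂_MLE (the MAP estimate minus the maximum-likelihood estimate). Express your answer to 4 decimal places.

MAP − MLE = 0.0750

Posterior is Beta(7, 11); MAP = (7−1)/(18−2) = 6/16 ≈ 0.37500.
MLE ignores the prior: p̂_MLE = k/n = 3/10 ≈ 0.30000.
Difference = 6/16 − 3/10 = 3/40 ≈ 0.0750.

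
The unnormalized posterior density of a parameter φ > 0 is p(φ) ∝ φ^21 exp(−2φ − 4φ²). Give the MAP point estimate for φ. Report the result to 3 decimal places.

ℓ'(φ) = 21/φ − 2 − 8φ. Setting this to zero and multiplying by φ: 8φ² + 2φ − 21 = 0.
φ = (−2 + √(2² + 4·8·21)) / (2·8) = (−2 + √676) / 16 = (−2 + 26)/16 = 3/2.
ℓ''(φ) = −21/φ² − 8 < 0, confirming a maximum.

φ̂_MAP = 1.500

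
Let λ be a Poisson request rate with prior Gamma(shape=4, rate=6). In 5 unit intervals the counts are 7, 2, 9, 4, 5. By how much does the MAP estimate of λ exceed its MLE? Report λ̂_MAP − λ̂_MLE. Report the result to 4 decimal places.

MAP − MLE = -2.6727

Σxᵢ = 27. Posterior is Gamma(31, 11); MAP = (31−1)/11 = 30/11 ≈ 2.72727.
MLE = x̄ = 27/5 ≈ 5.40000.
Difference = 30/11 − 27/5 = -147/55 ≈ -2.6727.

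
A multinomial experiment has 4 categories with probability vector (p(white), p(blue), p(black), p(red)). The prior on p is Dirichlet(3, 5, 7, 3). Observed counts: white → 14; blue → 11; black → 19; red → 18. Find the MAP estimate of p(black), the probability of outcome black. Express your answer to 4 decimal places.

The posterior is Dirichlet(αᵢ + nᵢ) = Dirichlet(17, 16, 26, 21).
For a Dirichlet(a₁,…,a_K) with all aᵢ > 1, the mode has j-th component (aⱼ − 1)/(Σaᵢ − K).
Here Σaᵢ = 80 and K = 4, so p(black) = (26 − 1)/(80 − 4) = 25/76 ≈ 0.3289.

MAP estimate of p(black) = 0.3289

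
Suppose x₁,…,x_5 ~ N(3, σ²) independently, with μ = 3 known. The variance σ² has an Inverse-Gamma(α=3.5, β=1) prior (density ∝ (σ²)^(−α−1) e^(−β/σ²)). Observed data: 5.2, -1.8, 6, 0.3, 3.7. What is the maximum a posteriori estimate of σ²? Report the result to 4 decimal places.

σ̂²_MAP = 3.3329

Sum of squared deviations about the known mean: SS = (5.2−3)² + (-1.8−3)² + (6−3)² + (0.3−3)² + (3.7−3)² = 44.66.
The Normal likelihood contributes (σ²)^(−n/2) exp(−SS/(2σ²)), so the posterior is Inverse-Gamma(α + n/2, β + SS/2) = Inverse-Gamma(6, 23.33).
The mode of Inverse-Gamma(a, b) is b/(a+1) = 23.33/7 ≈ 3.3329.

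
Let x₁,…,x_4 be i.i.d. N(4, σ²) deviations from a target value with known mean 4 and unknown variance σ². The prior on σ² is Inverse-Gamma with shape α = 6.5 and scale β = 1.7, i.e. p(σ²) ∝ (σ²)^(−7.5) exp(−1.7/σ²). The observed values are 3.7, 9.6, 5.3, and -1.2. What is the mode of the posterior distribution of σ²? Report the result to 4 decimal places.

σ̂²_MAP = 3.3463

Sum of squared deviations about the known mean: SS = (3.7−4)² + (9.6−4)² + (5.3−4)² + (-1.2−4)² = 60.18.
The Normal likelihood contributes (σ²)^(−n/2) exp(−SS/(2σ²)), so the posterior is Inverse-Gamma(α + n/2, β + SS/2) = Inverse-Gamma(8.5, 31.79).
The mode of Inverse-Gamma(a, b) is b/(a+1) = 31.79/9.5 ≈ 3.3463.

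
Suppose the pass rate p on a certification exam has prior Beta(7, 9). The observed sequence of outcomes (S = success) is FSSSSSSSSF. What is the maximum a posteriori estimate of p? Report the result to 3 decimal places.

p̂_MAP = 0.583

Prior: Beta(7, 9).
Data: 8 successes in 10 trials (from the sequence). The binomial likelihood contributes p^8(1−p)^2, so the posterior is Beta(7+8, 9+2) = Beta(15, 11).
For Beta(a, b) with a, b > 1 the mode is (a−1)/(a+b−2) = 14/24 ≈ 0.583.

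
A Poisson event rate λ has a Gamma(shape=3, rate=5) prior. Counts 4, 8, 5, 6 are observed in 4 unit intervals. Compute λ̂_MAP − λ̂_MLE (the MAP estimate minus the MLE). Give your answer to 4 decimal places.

MAP − MLE = -2.9722

Σxᵢ = 23. Posterior is Gamma(26, 9); MAP = (26−1)/9 = 25/9 ≈ 2.77778.
MLE = x̄ = 23/4 ≈ 5.75000.
Difference = 25/9 − 23/4 = -107/36 ≈ -2.9722.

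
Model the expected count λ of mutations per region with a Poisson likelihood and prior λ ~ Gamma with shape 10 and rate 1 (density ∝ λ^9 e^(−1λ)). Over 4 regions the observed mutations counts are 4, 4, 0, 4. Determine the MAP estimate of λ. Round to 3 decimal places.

λ̂_MAP = 4.200

Σxᵢ = 4+4+0+4 = 12, with n = 4.
Posterior ∝ λ^9e^(−1λ) · λ^12e^(−4λ) = λ^21e^(−5λ), i.e. Gamma(shape=22, rate=5).
The mode of a Gamma(a, b) with a ≥ 1 (shape–rate) is (a−1)/b = 21/5 ≈ 4.200.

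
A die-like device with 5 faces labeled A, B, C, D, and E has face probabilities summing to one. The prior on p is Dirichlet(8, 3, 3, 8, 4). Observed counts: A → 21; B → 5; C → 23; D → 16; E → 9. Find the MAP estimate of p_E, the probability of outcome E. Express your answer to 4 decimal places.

The posterior is Dirichlet(αᵢ + nᵢ) = Dirichlet(29, 8, 26, 24, 13).
For a Dirichlet(a₁,…,a_K) with all aᵢ > 1, the mode has j-th component (aⱼ − 1)/(Σaᵢ − K).
Here Σaᵢ = 100 and K = 5, so p_E = (13 − 1)/(100 − 5) = 12/95 ≈ 0.1263.

MAP estimate of p_E = 0.1263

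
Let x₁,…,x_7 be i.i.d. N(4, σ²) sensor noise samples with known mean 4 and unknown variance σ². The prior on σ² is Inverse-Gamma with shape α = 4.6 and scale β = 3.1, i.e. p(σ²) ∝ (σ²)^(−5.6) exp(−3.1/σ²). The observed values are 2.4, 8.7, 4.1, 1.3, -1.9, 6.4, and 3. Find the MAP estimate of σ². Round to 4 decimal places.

σ̂²_MAP = 4.3802

Sum of squared deviations about the known mean: SS = (2.4−4)² + (8.7−4)² + (4.1−4)² + (1.3−4)² + (-1.9−4)² + (6.4−4)² + (3−4)² = 73.52.
The Normal likelihood contributes (σ²)^(−n/2) exp(−SS/(2σ²)), so the posterior is Inverse-Gamma(α + n/2, β + SS/2) = Inverse-Gamma(8.1, 39.86).
The mode of Inverse-Gamma(a, b) is b/(a+1) = 39.86/9.1 ≈ 4.3802.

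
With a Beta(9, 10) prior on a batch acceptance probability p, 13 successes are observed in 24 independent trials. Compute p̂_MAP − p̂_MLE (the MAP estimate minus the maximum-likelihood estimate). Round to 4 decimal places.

Posterior is Beta(22, 21); MAP = (22−1)/(43−2) = 21/41 ≈ 0.51220.
MLE ignores the prior: p̂_MLE = k/n = 13/24 ≈ 0.54167.
Difference = 21/41 − 13/24 = -29/984 ≈ -0.0295.

MAP − MLE = -0.0295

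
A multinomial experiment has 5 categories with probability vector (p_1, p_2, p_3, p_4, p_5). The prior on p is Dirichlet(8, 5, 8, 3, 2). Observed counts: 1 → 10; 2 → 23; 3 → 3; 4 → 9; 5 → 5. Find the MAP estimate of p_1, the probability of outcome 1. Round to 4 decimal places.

The posterior is Dirichlet(αᵢ + nᵢ) = Dirichlet(18, 28, 11, 12, 7).
For a Dirichlet(a₁,…,a_K) with all aᵢ > 1, the mode has j-th component (aⱼ − 1)/(Σaᵢ − K).
Here Σaᵢ = 76 and K = 5, so p_1 = (18 − 1)/(76 − 5) = 17/71 ≈ 0.2394.

MAP estimate: 0.2394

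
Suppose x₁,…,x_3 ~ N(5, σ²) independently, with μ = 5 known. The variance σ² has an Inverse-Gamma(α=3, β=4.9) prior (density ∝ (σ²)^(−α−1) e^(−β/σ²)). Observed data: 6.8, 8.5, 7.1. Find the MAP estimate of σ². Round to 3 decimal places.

Sum of squared deviations about the known mean: SS = (6.8−5)² + (8.5−5)² + (7.1−5)² = 19.9.
The Normal likelihood contributes (σ²)^(−n/2) exp(−SS/(2σ²)), so the posterior is Inverse-Gamma(α + n/2, β + SS/2) = Inverse-Gamma(4.5, 14.85).
The mode of Inverse-Gamma(a, b) is b/(a+1) = 14.85/5.5 ≈ 2.700.

σ̂²_MAP = 2.700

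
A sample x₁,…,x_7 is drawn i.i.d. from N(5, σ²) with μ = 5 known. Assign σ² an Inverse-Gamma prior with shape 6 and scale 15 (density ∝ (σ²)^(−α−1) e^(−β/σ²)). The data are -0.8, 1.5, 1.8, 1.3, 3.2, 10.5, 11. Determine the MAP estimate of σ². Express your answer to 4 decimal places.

σ̂²_MAP = 8.0624

Sum of squared deviations about the known mean: SS = (-0.8−5)² + (1.5−5)² + (1.8−5)² + (1.3−5)² + (3.2−5)² + (10.5−5)² + (11−5)² = 139.31.
The Normal likelihood contributes (σ²)^(−n/2) exp(−SS/(2σ²)), so the posterior is Inverse-Gamma(α + n/2, β + SS/2) = Inverse-Gamma(9.5, 84.655).
The mode of Inverse-Gamma(a, b) is b/(a+1) = 84.655/10.5 ≈ 8.0624.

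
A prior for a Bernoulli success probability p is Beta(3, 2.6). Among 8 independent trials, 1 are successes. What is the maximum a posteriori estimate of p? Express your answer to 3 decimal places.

p̂_MAP = 0.259

Prior: Beta(3, 2.6).
Data: 1 success in 8 trials. The binomial likelihood contributes p(1−p)^7, so the posterior is Beta(3+1, 2.6+7) = Beta(4, 9.6).
For Beta(a, b) with a, b > 1 the mode is (a−1)/(a+b−2) = 3/11.6 ≈ 0.259.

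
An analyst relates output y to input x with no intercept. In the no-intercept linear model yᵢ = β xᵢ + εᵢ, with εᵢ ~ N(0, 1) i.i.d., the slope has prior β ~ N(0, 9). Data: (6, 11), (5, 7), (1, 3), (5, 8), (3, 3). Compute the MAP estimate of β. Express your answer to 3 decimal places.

log p(β | y) = −Σ(yᵢ − βxᵢ)²/(2·1) − β²/(2·9) + const.
Setting the derivative to zero: Σxᵢ(yᵢ − βxᵢ)/1 − β/9 = 0, so β = Σxᵢyᵢ / (Σxᵢ² + σ²/τ²).
Σxᵢyᵢ = 6·11 + 5·7 + 1·3 + 5·8 + 3·3 = 153; Σxᵢ² = 96; σ²/τ² = 1/9.
β̂_MAP = 153 / (96 + 1/9) = 153/(865/9) = 1377/865 ≈ 1.592.

β̂_MAP = 1.592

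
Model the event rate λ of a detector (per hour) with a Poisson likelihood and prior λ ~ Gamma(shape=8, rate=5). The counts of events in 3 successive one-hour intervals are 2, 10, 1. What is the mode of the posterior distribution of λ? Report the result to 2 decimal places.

λ̂_MAP = 2.50

Σxᵢ = 2+10+1 = 13, with n = 3.
Posterior ∝ λ^7e^(−5λ) · λ^13e^(−3λ) = λ^20e^(−8λ), i.e. Gamma(shape=21, rate=8).
The mode of a Gamma(a, b) with a ≥ 1 (shape–rate) is (a−1)/b = 20/8 ≈ 2.50.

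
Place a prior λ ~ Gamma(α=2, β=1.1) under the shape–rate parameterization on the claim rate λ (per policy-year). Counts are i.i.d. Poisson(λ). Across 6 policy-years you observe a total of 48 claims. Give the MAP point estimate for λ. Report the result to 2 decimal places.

Σxᵢ = 48, n = 6.
Posterior ∝ λe^(−1.1λ) · λ^48e^(−6λ) = λ^49e^(−7.1λ), i.e. Gamma(shape=50, rate=7.1).
The mode of a Gamma(a, b) with a ≥ 1 (shape–rate) is (a−1)/b = 49/7.1 ≈ 6.90.

λ̂_MAP = 6.90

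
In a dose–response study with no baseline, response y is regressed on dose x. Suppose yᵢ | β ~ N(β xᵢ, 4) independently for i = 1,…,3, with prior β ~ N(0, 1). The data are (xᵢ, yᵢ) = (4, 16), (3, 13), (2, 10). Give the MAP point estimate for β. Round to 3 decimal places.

β̂_MAP = 3.727

log p(β | y) = −Σ(yᵢ − βxᵢ)²/(2·4) − β²/(2·1) + const.
Setting the derivative to zero: Σxᵢ(yᵢ − βxᵢ)/4 − β/1 = 0, so β = Σxᵢyᵢ / (Σxᵢ² + σ²/τ²).
Σxᵢyᵢ = 4·16 + 3·13 + 2·10 = 123; Σxᵢ² = 29; σ²/τ² = 4.
β̂_MAP = 123 / (29 + 4) = 123/33 ≈ 3.727.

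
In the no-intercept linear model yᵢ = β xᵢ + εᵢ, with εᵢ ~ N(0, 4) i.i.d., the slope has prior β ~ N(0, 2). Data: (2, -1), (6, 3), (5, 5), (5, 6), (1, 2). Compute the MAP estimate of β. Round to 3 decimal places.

β̂_MAP = 0.785

log p(β | y) = −Σ(yᵢ − βxᵢ)²/(2·4) − β²/(2·2) + const.
Setting the derivative to zero: Σxᵢ(yᵢ − βxᵢ)/4 − β/2 = 0, so β = Σxᵢyᵢ / (Σxᵢ² + σ²/τ²).
Σxᵢyᵢ = 2·(-1) + 6·3 + 5·5 + 5·6 + 1·2 = 73; Σxᵢ² = 91; σ²/τ² = 2.
β̂_MAP = 73 / (91 + 2) = 73/93 ≈ 0.785.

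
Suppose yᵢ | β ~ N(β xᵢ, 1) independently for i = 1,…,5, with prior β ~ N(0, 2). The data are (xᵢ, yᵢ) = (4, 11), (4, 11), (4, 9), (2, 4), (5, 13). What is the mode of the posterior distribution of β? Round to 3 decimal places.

log p(β | y) = −Σ(yᵢ − βxᵢ)²/(2·1) − β²/(2·2) + const.
Setting the derivative to zero: Σxᵢ(yᵢ − βxᵢ)/1 − β/2 = 0, so β = Σxᵢyᵢ / (Σxᵢ² + σ²/τ²).
Σxᵢyᵢ = 4·11 + 4·11 + 4·9 + 2·4 + 5·13 = 197; Σxᵢ² = 77; σ²/τ² = 0.5.
β̂_MAP = 197 / (77 + 0.5) = 197/77.5 ≈ 2.542.

β̂_MAP = 2.542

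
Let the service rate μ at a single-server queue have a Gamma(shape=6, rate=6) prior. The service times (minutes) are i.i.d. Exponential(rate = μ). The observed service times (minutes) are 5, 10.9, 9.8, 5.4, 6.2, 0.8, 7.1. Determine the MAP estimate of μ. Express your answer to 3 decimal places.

μ̂_MAP = 0.234

The Exponential(rate=μ) likelihood is ∝ μ^n e^(−μΣtᵢ). Here n = 7 and Σtᵢ = 5 + 10.9 + 9.8 + 5.4 + 6.2 + 0.8 + 7.1 = 45.2.
Posterior ∝ μ^5e^(−6μ) · μ^7e^(−45.2μ) = μ^12e^(−51.2μ), i.e. Gamma(13, 51.2).
Mode = (a−1)/b = 12/51.2 ≈ 0.234.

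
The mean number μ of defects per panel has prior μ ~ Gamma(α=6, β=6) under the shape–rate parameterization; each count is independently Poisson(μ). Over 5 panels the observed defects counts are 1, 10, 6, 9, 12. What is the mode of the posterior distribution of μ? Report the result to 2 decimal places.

μ̂_MAP = 3.91

Σxᵢ = 1+10+6+9+12 = 38, with n = 5.
Posterior ∝ μ^5e^(−6μ) · μ^38e^(−5μ) = μ^43e^(−11μ), i.e. Gamma(shape=44, rate=11).
The mode of a Gamma(a, b) with a ≥ 1 (shape–rate) is (a−1)/b = 43/11 ≈ 3.91.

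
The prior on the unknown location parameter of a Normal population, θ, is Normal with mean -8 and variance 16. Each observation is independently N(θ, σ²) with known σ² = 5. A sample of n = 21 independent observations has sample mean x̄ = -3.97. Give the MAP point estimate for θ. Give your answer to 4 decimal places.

θ̂_MAP = -4.0291

n = 21, x̄ = -3.97.
For a Normal prior and Normal likelihood with known variance, the posterior is Normal; its mode equals its mean, the precision-weighted average.
Prior precision 1/σ₀² = 1/16 = 0.0625; data precision n/σ² = 21/5 = 4.2.
θ̂ = (0.0625·(-8) + 4.2·(-3.97)) / (0.0625 + 4.2) = (-17.174)/4.2625 = -1108/275 ≈ -4.0291.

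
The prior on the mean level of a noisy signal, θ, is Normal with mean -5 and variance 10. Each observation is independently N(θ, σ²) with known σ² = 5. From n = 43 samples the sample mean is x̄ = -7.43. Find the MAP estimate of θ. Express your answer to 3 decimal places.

n = 43, x̄ = -7.43.
For a Normal prior and Normal likelihood with known variance, the posterior is Normal; its mode equals its mean, the precision-weighted average.
Prior precision 1/σ₀² = 1/10 = 0.1; data precision n/σ² = 43/5 = 8.6.
θ̂ = (0.1·(-5) + 8.6·(-7.43)) / (0.1 + 8.6) = (-64.398)/8.7 = -10733/1450 ≈ -7.402.

θ̂_MAP = -7.402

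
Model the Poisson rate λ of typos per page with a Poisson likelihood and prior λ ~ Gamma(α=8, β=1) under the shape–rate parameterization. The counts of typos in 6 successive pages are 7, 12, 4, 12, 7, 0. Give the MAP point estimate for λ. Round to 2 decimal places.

Σxᵢ = 7+12+4+12+7+0 = 42, with n = 6.
Posterior ∝ λ^7e^(−1λ) · λ^42e^(−6λ) = λ^49e^(−7λ), i.e. Gamma(shape=50, rate=7).
The mode of a Gamma(a, b) with a ≥ 1 (shape–rate) is (a−1)/b = 49/7 ≈ 7.00.

λ̂_MAP = 7.00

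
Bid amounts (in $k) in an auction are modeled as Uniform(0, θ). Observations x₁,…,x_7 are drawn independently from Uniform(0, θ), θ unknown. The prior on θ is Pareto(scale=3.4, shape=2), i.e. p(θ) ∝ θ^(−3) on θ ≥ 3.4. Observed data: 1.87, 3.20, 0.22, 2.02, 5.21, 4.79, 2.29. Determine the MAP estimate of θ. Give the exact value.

The Uniform(0, θ) likelihood is θ^(−n) for θ ≥ max(xᵢ), zero otherwise. Here max(xᵢ) = 5.21.
Posterior ∝ θ^(−3) · θ^(−7) = θ^(−10) on θ ≥ max(3.4, 5.21) = 5.21.
This density is strictly decreasing in θ, so the posterior mode lies at the lower boundary of the support.

θ̂_MAP = 5.21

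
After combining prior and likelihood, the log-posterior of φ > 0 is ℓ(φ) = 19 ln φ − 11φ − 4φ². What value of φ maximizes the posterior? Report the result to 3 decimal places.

ℓ'(φ) = 19/φ − 11 − 8φ. Setting this to zero and multiplying by φ: 8φ² + 11φ − 19 = 0.
φ = (−11 + √(11² + 4·8·19)) / (2·8) = (−11 + √729) / 16 = (−11 + 27)/16 = 1.
ℓ''(φ) = −19/φ² − 8 < 0, confirming a maximum.

φ̂_MAP = 1.000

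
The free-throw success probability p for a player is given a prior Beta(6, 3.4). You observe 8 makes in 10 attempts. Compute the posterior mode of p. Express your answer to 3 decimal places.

Prior: Beta(6, 3.4).
Data: 8 successes in 10 trials. The binomial likelihood contributes p^8(1−p)^2, so the posterior is Beta(6+8, 3.4+2) = Beta(14, 5.4).
For Beta(a, b) with a, b > 1 the mode is (a−1)/(a+b−2) = 13/17.4 ≈ 0.747.

p̂_MAP = 0.747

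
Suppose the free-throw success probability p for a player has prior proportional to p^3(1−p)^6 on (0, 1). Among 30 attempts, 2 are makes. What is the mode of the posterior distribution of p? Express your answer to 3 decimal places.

p̂_MAP = 0.128

The prior density ∝ p^3(1−p)^6 is the kernel of Beta(4, 7).
Data: 2 successes in 30 trials. The binomial likelihood contributes p^2(1−p)^28, so the posterior is Beta(4+2, 7+28) = Beta(6, 35).
For Beta(a, b) with a, b > 1 the mode is (a−1)/(a+b−2) = 5/39 ≈ 0.128.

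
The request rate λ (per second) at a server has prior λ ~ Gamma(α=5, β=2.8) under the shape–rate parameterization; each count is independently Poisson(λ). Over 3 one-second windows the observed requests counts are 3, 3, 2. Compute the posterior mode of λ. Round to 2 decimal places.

λ̂_MAP = 2.07

Σxᵢ = 3+3+2 = 8, with n = 3.
Posterior ∝ λ^4e^(−2.8λ) · λ^8e^(−3λ) = λ^12e^(−5.8λ), i.e. Gamma(shape=13, rate=5.8).
The mode of a Gamma(a, b) with a ≥ 1 (shape–rate) is (a−1)/b = 12/5.8 ≈ 2.07.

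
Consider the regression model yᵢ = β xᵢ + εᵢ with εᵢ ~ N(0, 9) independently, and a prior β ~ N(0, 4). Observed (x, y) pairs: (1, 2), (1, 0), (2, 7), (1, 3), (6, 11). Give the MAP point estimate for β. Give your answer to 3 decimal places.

β̂_MAP = 1.878

log p(β | y) = −Σ(yᵢ − βxᵢ)²/(2·9) − β²/(2·4) + const.
Setting the derivative to zero: Σxᵢ(yᵢ − βxᵢ)/9 − β/4 = 0, so β = Σxᵢyᵢ / (Σxᵢ² + σ²/τ²).
Σxᵢyᵢ = 1·2 + 1·0 + 2·7 + 1·3 + 6·11 = 85; Σxᵢ² = 43; σ²/τ² = 2.25.
β̂_MAP = 85 / (43 + 2.25) = 85/45.25 ≈ 1.878.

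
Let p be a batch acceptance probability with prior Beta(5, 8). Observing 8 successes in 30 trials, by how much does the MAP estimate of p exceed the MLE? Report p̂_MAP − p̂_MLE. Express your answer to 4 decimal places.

MAP − MLE = 0.0260

Posterior is Beta(13, 30); MAP = (13−1)/(43−2) = 12/41 ≈ 0.29268.
MLE ignores the prior: p̂_MLE = k/n = 8/30 ≈ 0.26667.
Difference = 12/41 − 8/30 = 16/615 ≈ 0.0260.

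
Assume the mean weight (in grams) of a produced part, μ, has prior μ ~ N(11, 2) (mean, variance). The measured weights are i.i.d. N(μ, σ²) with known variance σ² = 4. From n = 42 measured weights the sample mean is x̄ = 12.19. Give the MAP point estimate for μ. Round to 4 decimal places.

μ̂_MAP = 12.1359

n = 42, x̄ = 12.19.
For a Normal prior and Normal likelihood with known variance, the posterior is Normal; its mode equals its mean, the precision-weighted average.
Prior precision 1/σ₀² = 1/2 = 0.5; data precision n/σ² = 42/4 = 10.5.
μ̂ = (0.5·11 + 10.5·12.19) / (0.5 + 10.5) = 133.495/11 = 26699/2200 ≈ 12.1359.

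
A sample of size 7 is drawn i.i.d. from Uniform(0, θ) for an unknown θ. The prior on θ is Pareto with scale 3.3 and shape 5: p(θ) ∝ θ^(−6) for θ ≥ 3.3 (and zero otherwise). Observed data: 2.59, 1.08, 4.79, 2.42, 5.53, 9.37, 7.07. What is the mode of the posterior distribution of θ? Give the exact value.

The Uniform(0, θ) likelihood is θ^(−n) for θ ≥ max(xᵢ), zero otherwise. Here max(xᵢ) = 9.37.
Posterior ∝ θ^(−6) · θ^(−7) = θ^(−13) on θ ≥ max(3.3, 9.37) = 9.37.
This density is strictly decreasing in θ, so the posterior mode lies at the lower boundary of the support.

θ̂_MAP = 9.37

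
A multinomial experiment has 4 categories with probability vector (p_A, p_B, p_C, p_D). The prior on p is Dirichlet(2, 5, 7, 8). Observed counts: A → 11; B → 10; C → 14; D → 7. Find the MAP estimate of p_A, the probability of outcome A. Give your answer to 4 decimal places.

The posterior is Dirichlet(αᵢ + nᵢ) = Dirichlet(13, 15, 21, 15).
For a Dirichlet(a₁,…,a_K) with all aᵢ > 1, the mode has j-th component (aⱼ − 1)/(Σaᵢ − K).
Here Σaᵢ = 64 and K = 4, so p_A = (13 − 1)/(64 − 4) = 12/60 ≈ 0.2000.

MAP estimate of p_A = 0.2000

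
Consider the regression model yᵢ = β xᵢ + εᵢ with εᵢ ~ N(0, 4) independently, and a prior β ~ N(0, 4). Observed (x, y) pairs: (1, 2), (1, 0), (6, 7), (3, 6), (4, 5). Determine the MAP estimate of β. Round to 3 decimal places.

β̂_MAP = 1.281

log p(β | y) = −Σ(yᵢ − βxᵢ)²/(2·4) − β²/(2·4) + const.
Setting the derivative to zero: Σxᵢ(yᵢ − βxᵢ)/4 − β/4 = 0, so β = Σxᵢyᵢ / (Σxᵢ² + σ²/τ²).
Σxᵢyᵢ = 1·2 + 1·0 + 6·7 + 3·6 + 4·5 = 82; Σxᵢ² = 63; σ²/τ² = 1.
β̂_MAP = 82 / (63 + 1) = 82/64 ≈ 1.281.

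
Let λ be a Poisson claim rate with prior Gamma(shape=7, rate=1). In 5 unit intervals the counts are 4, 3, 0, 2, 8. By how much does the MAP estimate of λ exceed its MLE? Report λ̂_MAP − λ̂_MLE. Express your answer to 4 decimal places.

Σxᵢ = 17. Posterior is Gamma(24, 6); MAP = (24−1)/6 = 23/6 ≈ 3.83333.
MLE = x̄ = 17/5 ≈ 3.40000.
Difference = 23/6 − 17/5 = 13/30 ≈ 0.4333.

MAP − MLE = 0.4333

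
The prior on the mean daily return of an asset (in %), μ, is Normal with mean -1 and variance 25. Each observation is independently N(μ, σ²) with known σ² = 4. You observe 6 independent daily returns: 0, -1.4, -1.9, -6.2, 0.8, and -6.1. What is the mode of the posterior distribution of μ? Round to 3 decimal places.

μ̂_MAP = -2.429

n = 6; x̄ = (0 + (-1.4) + (-1.9) + (-6.2) + 0.8 + (-6.1))/6 = -14.8/6 = -37/15 ≈ -2.4667.
For a Normal prior and Normal likelihood with known variance, the posterior is Normal; its mode equals its mean, the precision-weighted average.
Prior precision 1/σ₀² = 1/25 = 0.04; data precision n/σ² = 6/4 = 1.5.
μ̂ = (0.04·(-1) + 1.5·(-37/15)) / (0.04 + 1.5) = (-3.74)/1.54 = -17/7 ≈ -2.429.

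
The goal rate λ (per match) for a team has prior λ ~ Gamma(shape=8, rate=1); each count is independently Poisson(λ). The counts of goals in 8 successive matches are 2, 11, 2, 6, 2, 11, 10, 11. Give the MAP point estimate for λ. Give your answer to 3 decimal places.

λ̂_MAP = 6.889

Σxᵢ = 2+11+2+6+2+11+10+11 = 55, with n = 8.
Posterior ∝ λ^7e^(−1λ) · λ^55e^(−8λ) = λ^62e^(−9λ), i.e. Gamma(shape=63, rate=9).
The mode of a Gamma(a, b) with a ≥ 1 (shape–rate) is (a−1)/b = 62/9 ≈ 6.889.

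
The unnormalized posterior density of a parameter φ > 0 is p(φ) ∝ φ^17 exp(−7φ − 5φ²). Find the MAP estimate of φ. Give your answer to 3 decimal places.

ℓ'(φ) = 17/φ − 7 − 10φ. Setting this to zero and multiplying by φ: 10φ² + 7φ − 17 = 0.
φ = (−7 + √(7² + 4·10·17)) / (2·10) = (−7 + √729) / 20 = (−7 + 27)/20 = 1.
ℓ''(φ) = −17/φ² − 10 < 0, confirming a maximum.

φ̂_MAP = 1.000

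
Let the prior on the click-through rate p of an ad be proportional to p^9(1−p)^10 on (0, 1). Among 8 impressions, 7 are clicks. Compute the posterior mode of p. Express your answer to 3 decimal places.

p̂_MAP = 0.593

The prior density ∝ p^9(1−p)^10 is the kernel of Beta(10, 11).
Data: 7 successes in 8 trials. The binomial likelihood contributes p^7(1−p)^1, so the posterior is Beta(10+7, 11+1) = Beta(17, 12).
For Beta(a, b) with a, b > 1 the mode is (a−1)/(a+b−2) = 16/27 ≈ 0.593.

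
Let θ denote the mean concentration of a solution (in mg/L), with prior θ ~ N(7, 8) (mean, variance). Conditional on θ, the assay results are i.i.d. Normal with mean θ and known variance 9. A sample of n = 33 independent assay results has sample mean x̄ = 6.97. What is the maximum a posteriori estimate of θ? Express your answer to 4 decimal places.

n = 33, x̄ = 6.97.
For a Normal prior and Normal likelihood with known variance, the posterior is Normal; its mode equals its mean, the precision-weighted average.
Prior precision 1/σ₀² = 1/8 = 0.125; data precision n/σ² = 33/9 = 11/3.
θ̂ = (0.125·7 + (11/3)·6.97) / (0.125 + 11/3) = (15859/600)/(91/24) = 15859/2275 ≈ 6.9710.

θ̂_MAP = 6.9710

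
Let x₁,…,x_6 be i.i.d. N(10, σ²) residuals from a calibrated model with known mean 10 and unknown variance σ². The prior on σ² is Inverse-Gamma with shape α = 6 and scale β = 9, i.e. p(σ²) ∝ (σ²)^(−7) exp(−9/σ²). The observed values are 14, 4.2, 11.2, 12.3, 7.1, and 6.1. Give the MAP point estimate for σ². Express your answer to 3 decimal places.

σ̂²_MAP = 4.900

Sum of squared deviations about the known mean: SS = (14−10)² + (4.2−10)² + (11.2−10)² + (12.3−10)² + (7.1−10)² + (6.1−10)² = 79.99.
The Normal likelihood contributes (σ²)^(−n/2) exp(−SS/(2σ²)), so the posterior is Inverse-Gamma(α + n/2, β + SS/2) = Inverse-Gamma(9, 48.995).
The mode of Inverse-Gamma(a, b) is b/(a+1) = 48.995/10 ≈ 4.900.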